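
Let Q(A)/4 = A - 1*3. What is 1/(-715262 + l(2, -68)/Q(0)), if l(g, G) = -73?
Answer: -12/8583071 ≈ -1.3981e-6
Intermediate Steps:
Q(A) = -12 + 4*A (Q(A) = 4*(A - 1*3) = 4*(A - 3) = 4*(-3 + A) = -12 + 4*A)
1/(-715262 + l(2, -68)/Q(0)) = 1/(-715262 - 73/(-12 + 4*0)) = 1/(-715262 - 73/(-12 + 0)) = 1/(-715262 - 73/(-12)) = 1/(-715262 - 73*(-1/12)) = 1/(-715262 + 73/12) = 1/(-8583071/12) = -12/8583071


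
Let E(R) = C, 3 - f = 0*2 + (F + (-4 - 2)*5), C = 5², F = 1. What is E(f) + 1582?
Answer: 1607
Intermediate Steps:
C = 25
f = 32 (f = 3 - (0*2 + (1 + (-4 - 2)*5)) = 3 - (0 + (1 - 6*5)) = 3 - (0 + (1 - 30)) = 3 - (0 - 29) = 3 - 1*(-29) = 3 + 29 = 32)
E(R) = 25
E(f) + 1582 = 25 + 1582 = 1607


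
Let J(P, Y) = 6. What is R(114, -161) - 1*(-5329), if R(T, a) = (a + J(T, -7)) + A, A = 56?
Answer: 5230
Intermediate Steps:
R(T, a) = 62 + a (R(T, a) = (a + 6) + 56 = (6 + a) + 56 = 62 + a)
R(114, -161) - 1*(-5329) = (62 - 161) - 1*(-5329) = -99 + 5329 = 5230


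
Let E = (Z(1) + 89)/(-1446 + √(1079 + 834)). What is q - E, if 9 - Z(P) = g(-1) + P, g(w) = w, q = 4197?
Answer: 1252526757/298429 + 14*√1913/298429 ≈ 4197.1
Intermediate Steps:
Z(P) = 10 - P (Z(P) = 9 - (-1 + P) = 9 + (1 - P) = 10 - P)
E = 98/(-1446 + √1913) (E = ((10 - 1*1) + 89)/(-1446 + √(1079 + 834)) = ((10 - 1) + 89)/(-1446 + √1913) = (9 + 89)/(-1446 + √1913) = 98/(-1446 + √1913) ≈ -0.069887)
q - E = 4197 - (-20244/298429 - 14*√1913/298429) = 4197 + (20244/298429 + 14*√1913/298429) = 1252526757/298429 + 14*√1913/298429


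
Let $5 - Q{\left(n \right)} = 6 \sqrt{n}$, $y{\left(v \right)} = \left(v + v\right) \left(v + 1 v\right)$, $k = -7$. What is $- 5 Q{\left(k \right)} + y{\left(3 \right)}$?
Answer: $11 + 30 i \sqrt{7} \approx 11.0 + 79.373 i$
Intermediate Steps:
$y{\left(v \right)} = 4 v^{2}$ ($y{\left(v \right)} = 2 v \left(v + v\right) = 2 v 2 v = 4 v^{2}$)
$Q{\left(n \right)} = 5 - 6 \sqrt{n}$
$- 5 Q{\left(k \right)} + y{\left(3 \right)} = - 5 \left(5 - 6 \sqrt{-7}\right) + 4 \cdot 3^{2} = - 5 \left(5 - 6 i \sqrt{7}\right) + 4 \cdot 9 = - 5 \left(5 - 6 i \sqrt{7}\right) + 36 = \left(-25 + 30 i \sqrt{7}\right) + 36 = 11 + 30 i \sqrt{7}$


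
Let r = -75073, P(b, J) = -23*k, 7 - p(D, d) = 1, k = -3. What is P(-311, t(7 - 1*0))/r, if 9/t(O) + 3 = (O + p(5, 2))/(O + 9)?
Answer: -69/75073 ≈ -0.00091911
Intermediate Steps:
p(D, d) = 6 (p(D, d) = 7 - 1*1 = 7 - 1 = 6)
t(O) = 9/(-3 + (6 + O)/(9 + O)) (t(O) = 9/(-3 + (O + 6)/(O + 9)) = 9/(-3 + (6 + O)/(9 + O)))
P(b, J) = 69 (P(b, J) = -23*(-3) = 69)
P(-311, t(7 - 1*0))/r = 69/(-75073) = 69*(-1/75073) = -69/75073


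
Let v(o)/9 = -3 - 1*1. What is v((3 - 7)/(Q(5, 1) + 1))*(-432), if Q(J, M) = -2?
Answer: 15552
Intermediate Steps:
v(o) = -36 (v(o) = 9*(-3 - 1*1) = 9*(-3 - 1) = 9*(-4) = -36)
v((3 - 7)/(Q(5, 1) + 1))*(-432) = -36*(-432) = 15552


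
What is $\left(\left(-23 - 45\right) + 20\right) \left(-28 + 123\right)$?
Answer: $-4560$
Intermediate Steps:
$\left(\left(-23 - 45\right) + 20\right) \left(-28 + 123\right) = \left(-68 + 20\right) 95 = \left(-48\right) 95 = -4560$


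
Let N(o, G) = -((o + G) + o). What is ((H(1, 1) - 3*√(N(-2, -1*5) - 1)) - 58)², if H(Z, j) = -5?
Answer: 4041 + 756*√2 ≈ 5110.1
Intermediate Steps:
N(o, G) = -G - 2*o (N(o, G) = -((G + o) + o) = -(G + 2*o) = -G - 2*o)
((H(1, 1) - 3*√(N(-2, -1*5) - 1)) - 58)² = ((-5 - 3*√((-(-1)*5 - 2*(-2)) - 1)) - 58)² = ((-5 - 3*√((-1*(-5) + 4) - 1)) - 58)² = ((-5 - 3*√((5 + 4) - 1)) - 58)² = ((-5 - 3*√(9 - 1)) - 58)² = ((-5 - 6*√2) - 58)² = (-63 - 6*√2)²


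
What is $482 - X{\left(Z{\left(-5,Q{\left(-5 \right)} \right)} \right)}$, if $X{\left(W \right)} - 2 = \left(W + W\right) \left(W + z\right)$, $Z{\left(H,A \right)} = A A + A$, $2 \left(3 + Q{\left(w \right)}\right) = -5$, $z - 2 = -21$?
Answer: $\frac{1563}{8} \approx 195.38$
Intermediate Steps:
$z = -19$ ($z = 2 - 21 = -19$)
$Q{\left(w \right)} = - \frac{11}{2}$ ($Q{\left(w \right)} = -3 + \frac{1}{2} \left(-5\right) = -3 - \frac{5}{2} = - \frac{11}{2}$)
$Z{\left(H,A \right)} = A + A^{2}$ ($Z{\left(H,A \right)} = A^{2} + A = A + A^{2}$)
$X{\left(W \right)} = 2 + 2 W \left(-19 + W\right)$ ($X{\left(W \right)} = 2 + \left(W + W\right) \left(W - 19\right) = 2 + 2 W \left(-19 + W\right)$)
$482 - X{\left(Z{\left(-5,Q{\left(-5 \right)} \right)} \right)} = 482 - \left(2 - 38 \left(- \frac{11 \left(1 - \frac{11}{2}\right)}{2}\right) + 2 \left(- \frac{11 \left(1 - \frac{11}{2}\right)}{2}\right)^{2}\right) = 482 - \left(2 - 38 \left(\left(- \frac{11}{2}\right) \left(- \frac{9}{2}\right)\right) + 2 \left(\left(- \frac{11}{2}\right) \left(- \frac{9}{2}\right)\right)^{2}\right) = 482 - \left(2 - \frac{1881}{2} + 2 \left(\frac{99}{4}\right)^{2}\right) = 482 - \left(2 - \frac{1881}{2} + 2 \cdot \frac{9801}{16}\right) = 482 - \left(2 - \frac{1881}{2} + \frac{9801}{8}\right) = 482 - \frac{2293}{8} = \frac{1563}{8}$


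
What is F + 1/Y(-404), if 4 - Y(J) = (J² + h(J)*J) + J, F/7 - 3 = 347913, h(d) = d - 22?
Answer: 815648703743/334912 ≈ 2.4354e+6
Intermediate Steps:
h(d) = -22 + d
F = 2435412 (F = 21 + 7*347913 = 21 + 2435391 = 2435412)
Y(J) = 4 - J - J² - J*(-22 + J) (Y(J) = 4 - ((J² + (-22 + J)*J) + J) = 4 - ((J² + J*(-22 + J)) + J) = 4 - (J + J² + J*(-22 + J)) = 4 + (-J - J² - J*(-22 + J)) = 4 - J - J² - J*(-22 + J))
F + 1/Y(-404) = 2435412 + 1/(4 - 2*(-404)² + 21*(-404)) = 2435412 + 1/(4 - 2*163216 - 8484) = 2435412 + 1/(4 - 326432 - 8484) = 2435412 + 1/(-334912) = 2435412 - 1/334912 = 815648703743/334912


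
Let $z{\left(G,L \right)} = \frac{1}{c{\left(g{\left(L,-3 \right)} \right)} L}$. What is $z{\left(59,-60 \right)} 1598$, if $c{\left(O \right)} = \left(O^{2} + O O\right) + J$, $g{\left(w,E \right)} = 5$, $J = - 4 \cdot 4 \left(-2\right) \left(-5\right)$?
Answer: $\frac{799}{3300} \approx 0.24212$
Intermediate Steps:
$J = -160$ ($J = \left(-4\right) \left(-8\right) \left(-5\right) = 32 \left(-5\right) = -160$)
$c{\left(O \right)} = -160 + 2 O^{2}$ ($c{\left(O \right)} = \left(O^{2} + O O\right) - 160 = \left(O^{2} + O^{2}\right) - 160 = 2 O^{2} - 160 = -160 + 2 O^{2}$)
$z{\left(G,L \right)} = - \frac{1}{110 L}$ ($z{\left(G,L \right)} = \frac{1}{\left(-160 + 2 \cdot 5^{2}\right) L} = \frac{1}{\left(-160 + 2 \cdot 25\right) L} = \frac{1}{\left(-160 + 50\right) L} = \frac{1}{\left(-110\right) L} = - \frac{1}{110 L}$)
$z{\left(59,-60 \right)} 1598 = - \frac{1}{110 \left(-60\right)} 1598 = \left(- \frac{1}{110}\right) \left(- \frac{1}{60}\right) 1598 = \frac{1}{6600} \cdot 1598 = \frac{799}{3300}$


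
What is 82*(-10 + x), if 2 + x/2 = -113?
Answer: -19680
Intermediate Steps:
x = -230 (x = -4 + 2*(-113) = -4 - 226 = -230)
82*(-10 + x) = 82*(-10 - 230) = 82*(-240) = -19680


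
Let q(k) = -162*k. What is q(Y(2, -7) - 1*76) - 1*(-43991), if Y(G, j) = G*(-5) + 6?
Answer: 56951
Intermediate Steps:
Y(G, j) = 6 - 5*G (Y(G, j) = -5*G + 6 = 6 - 5*G)
q(Y(2, -7) - 1*76) - 1*(-43991) = -162*((6 - 5*2) - 1*76) - 1*(-43991) = -162*((6 - 10) - 76) + 43991 = -162*(-4 - 76) + 43991 = -162*(-80) + 43991 = 12960 + 43991 = 56951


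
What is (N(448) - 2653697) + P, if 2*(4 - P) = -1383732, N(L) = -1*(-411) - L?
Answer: -1961864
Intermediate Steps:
N(L) = 411 - L
P = 691870 (P = 4 - ½*(-1383732) = 4 + 691866 = 691870)
(N(448) - 2653697) + P = ((411 - 1*448) - 2653697) + 691870 = ((411 - 448) - 2653697) + 691870 = (-37 - 2653697) + 691870 = -2653734 + 691870 = -1961864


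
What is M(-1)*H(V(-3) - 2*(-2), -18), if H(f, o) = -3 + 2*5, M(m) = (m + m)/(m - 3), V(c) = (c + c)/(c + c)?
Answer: 7/2 ≈ 3.5000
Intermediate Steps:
V(c) = 1 (V(c) = (2*c)/((2*c)) = (2*c)*(1/(2*c)) = 1)
M(m) = 2*m/(-3 + m) (M(m) = (2*m)/(-3 + m) = 2*m/(-3 + m))
H(f, o) = 7 (H(f, o) = -3 + 10 = 7)
M(-1)*H(V(-3) - 2*(-2), -18) = (2*(-1)/(-3 - 1))*7 = (2*(-1)/(-4))*7 = (2*(-1)*(-¼))*7 = (½)*7 = 7/2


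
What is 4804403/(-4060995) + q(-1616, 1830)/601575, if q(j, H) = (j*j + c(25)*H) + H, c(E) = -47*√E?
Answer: 398393449673/162866204475 ≈ 2.4461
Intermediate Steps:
q(j, H) = j² - 234*H (q(j, H) = (j*j + (-47*√25)*H) + H = (j² + (-47*5)*H) + H = (j² - 235*H) + H = j² - 234*H)
4804403/(-4060995) + q(-1616, 1830)/601575 = 4804403/(-4060995) + ((-1616)² - 234*1830)/601575 = 4804403*(-1/4060995) + (2611456 - 428220)*(1/601575) = -4804403/4060995 + 2183236*(1/601575) = -4804403/4060995 + 2183236/601575 = 398393449673/162866204475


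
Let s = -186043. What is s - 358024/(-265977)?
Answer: -49482800987/265977 ≈ -1.8604e+5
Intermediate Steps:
s - 358024/(-265977) = -186043 - 358024/(-265977) = -186043 - 358024*(-1)/265977 = -186043 - 1*(-358024/265977) = -186043 + 358024/265977 = -49482800987/265977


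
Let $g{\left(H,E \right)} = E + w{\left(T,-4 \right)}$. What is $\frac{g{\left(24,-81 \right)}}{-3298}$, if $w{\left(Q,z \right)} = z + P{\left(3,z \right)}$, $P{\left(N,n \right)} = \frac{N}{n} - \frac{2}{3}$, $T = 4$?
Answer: $\frac{61}{2328} \approx 0.026203$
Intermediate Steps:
$P{\left(N,n \right)} = - \frac{2}{3} + \frac{N}{n}$ ($P{\left(N,n \right)} = \frac{N}{n} - \frac{2}{3} = - \frac{2}{3} + \frac{N}{n}$)
$w{\left(Q,z \right)} = - \frac{2}{3} + z + \frac{3}{z}$ ($w{\left(Q,z \right)} = z - \left(\frac{2}{3} - \frac{3}{z}\right) = - \frac{2}{3} + z + \frac{3}{z}$)
$g{\left(H,E \right)} = - \frac{65}{12} + E$ ($g{\left(H,E \right)} = E - \left(\frac{14}{3} + \frac{3}{4}\right) = E - \frac{65}{12} = - \frac{65}{12} + E$)
$\frac{g{\left(24,-81 \right)}}{-3298} = \frac{- \frac{65}{12} - 81}{-3298} = \left(- \frac{1037}{12}\right) \left(- \frac{1}{3298}\right) = \frac{61}{2328}$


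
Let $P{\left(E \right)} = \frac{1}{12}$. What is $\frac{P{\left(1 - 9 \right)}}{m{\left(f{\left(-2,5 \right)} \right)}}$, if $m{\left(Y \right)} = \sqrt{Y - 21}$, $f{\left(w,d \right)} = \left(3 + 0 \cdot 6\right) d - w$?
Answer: $- \frac{i}{24} \approx - 0.041667 i$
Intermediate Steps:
$P{\left(E \right)} = \frac{1}{12}$
$f{\left(w,d \right)} = - w + 3 d$ ($f{\left(w,d \right)} = \left(3 + 0\right) d - w = 3 d - w = - w + 3 d$)
$m{\left(Y \right)} = \sqrt{-21 + Y}$
$\frac{P{\left(1 - 9 \right)}}{m{\left(f{\left(-2,5 \right)} \right)}} = \frac{1}{12 \sqrt{-21 + \left(\left(-1\right) \left(-2\right) + 3 \cdot 5\right)}} = \frac{1}{12 \sqrt{-21 + \left(2 + 15\right)}} = \frac{1}{12 \sqrt{-21 + 17}} = \frac{1}{12 \sqrt{-4}} = \frac{1}{12 \cdot 2 i} = \frac{\left(- \frac{1}{2}\right) i}{12} = - \frac{i}{24}$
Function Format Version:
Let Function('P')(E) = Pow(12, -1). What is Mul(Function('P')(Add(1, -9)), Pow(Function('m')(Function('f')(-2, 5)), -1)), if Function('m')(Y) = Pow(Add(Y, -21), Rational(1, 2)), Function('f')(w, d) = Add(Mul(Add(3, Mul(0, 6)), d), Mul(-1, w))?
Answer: Mul(Rational(-1, 24), I) ≈ Mul(-0.041667, I)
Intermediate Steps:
Function('P')(E) = Rational(1, 12)
Function('f')(w, d) = Add(Mul(-1, w), Mul(3, d)) (Function('f')(w, d) = Add(Mul(Add(3, 0), d), Mul(-1, w)) = Add(Mul(3, d), Mul(-1, w)) = Add(Mul(-1, w), Mul(3, d)))
Function('m')(Y) = Pow(Add(-21, Y), Rational(1, 2))
Mul(Function('P')(Add(1, -9)), Pow(Function('m')(Function('f')(-2, 5)), -1)) = Mul(Rational(1, 12), Pow(Pow(Add(-21, Add(Mul(-1, -2), Mul(3, 5))), Rational(1, 2)), -1)) = Mul(Rational(1, 12), Pow(Pow(Add(-21, Add(2, 15)), Rational(1, 2)), -1)) = Mul(Rational(1, 12), Pow(Pow(Add(-21, 17), Rational(1, 2)), -1)) = Mul(Rational(1, 12), Pow(Pow(-4, Rational(1, 2)), -1)) = Mul(Rational(1, 12), Pow(Mul(2, I), -1)) = Mul(Rational(1, 12), Mul(Rational(-1, 2), I)) = Mul(Rational(-1, 24), I)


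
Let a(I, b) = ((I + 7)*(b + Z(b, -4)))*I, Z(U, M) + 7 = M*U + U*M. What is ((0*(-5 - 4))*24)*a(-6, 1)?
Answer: 0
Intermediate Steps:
Z(U, M) = -7 + 2*M*U (Z(U, M) = -7 + (M*U + U*M) = -7 + (M*U + M*U) = -7 + 2*M*U)
a(I, b) = I*(-7 - 7*b)*(7 + I) (a(I, b) = ((I + 7)*(b + (-7 + 2*(-4)*b)))*I = ((7 + I)*(b + (-7 - 8*b)))*I = ((7 + I)*(-7 - 7*b))*I = ((-7 - 7*b)*(7 + I))*I = I*(-7 - 7*b)*(7 + I))
((0*(-5 - 4))*24)*a(-6, 1) = ((0*(-5 - 4))*24)*(7*(-6)*(-7 - 1*(-6) - 7*1 - 1*(-6)*1)) = ((0*(-9))*24)*(7*(-6)*(-7 + 6 - 7 + 6)) = (0*24)*(7*(-6)*(-2)) = 0*84 = 0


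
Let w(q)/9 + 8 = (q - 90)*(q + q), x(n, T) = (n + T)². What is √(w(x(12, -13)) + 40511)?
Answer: √38837 ≈ 197.07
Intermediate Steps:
x(n, T) = (T + n)²
w(q) = -72 + 18*q*(-90 + q) (w(q) = -72 + 9*((q - 90)*(q + q)) = -72 + 9*((-90 + q)*(2*q)) = -72 + 9*(2*q*(-90 + q)) = -72 + 18*q*(-90 + q))
√(w(x(12, -13)) + 40511) = √((-72 - 1620*(-13 + 12)² + 18*((-13 + 12)²)²) + 40511) = √((-72 - 1620*(-1)² + 18*((-1)²)²) + 40511) = √((-72 - 1620*1 + 18*1²) + 40511) = √((-72 - 1620 + 18*1) + 40511) = √((-72 - 1620 + 18) + 40511) = √(-1674 + 40511) = √38837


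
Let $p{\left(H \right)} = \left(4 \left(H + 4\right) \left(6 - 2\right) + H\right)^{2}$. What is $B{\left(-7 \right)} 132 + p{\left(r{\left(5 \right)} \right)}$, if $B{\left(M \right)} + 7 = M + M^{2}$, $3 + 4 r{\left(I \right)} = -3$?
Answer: $\frac{24409}{4} \approx 6102.3$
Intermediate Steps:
$r{\left(I \right)} = - \frac{3}{2}$ ($r{\left(I \right)} = - \frac{3}{4} + \frac{1}{4} \left(-3\right) = - \frac{3}{4} - \frac{3}{4} = - \frac{3}{2}$)
$B{\left(M \right)} = -7 + M + M^{2}$ ($B{\left(M \right)} = -7 + \left(M + M^{2}\right) = -7 + M + M^{2}$)
$p{\left(H \right)} = \left(64 + 17 H\right)^{2}$ ($p{\left(H \right)} = \left(4 \left(4 + H\right) 4 + H\right)^{2} = \left(\left(16 + 4 H\right) 4 + H\right)^{2} = \left(\left(64 + 16 H\right) + H\right)^{2} = \left(64 + 17 H\right)^{2}$)
$B{\left(-7 \right)} 132 + p{\left(r{\left(5 \right)} \right)} = \left(-7 - 7 + \left(-7\right)^{2}\right) 132 + \left(64 + 17 \left(- \frac{3}{2}\right)\right)^{2} = \left(-7 - 7 + 49\right) 132 + \left(64 - \frac{51}{2}\right)^{2} = 35 \cdot 132 + \left(\frac{77}{2}\right)^{2} = 4620 + \frac{5929}{4} = \frac{24409}{4}$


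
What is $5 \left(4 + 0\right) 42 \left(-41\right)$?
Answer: $-34440$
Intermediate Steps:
$5 \left(4 + 0\right) 42 \left(-41\right) = 5 \cdot 4 \cdot 42 \left(-41\right) = 20 \cdot 42 \left(-41\right) = 840 \left(-41\right) = -34440$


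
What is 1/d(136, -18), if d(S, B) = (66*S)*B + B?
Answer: -1/161586 ≈ -6.1887e-6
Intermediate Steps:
d(S, B) = B + 66*B*S (d(S, B) = 66*B*S + B = B + 66*B*S)
1/d(136, -18) = 1/(-18*(1 + 66*136)) = 1/(-18*(1 + 8976)) = 1/(-18*8977) = 1/(-161586) = -1/161586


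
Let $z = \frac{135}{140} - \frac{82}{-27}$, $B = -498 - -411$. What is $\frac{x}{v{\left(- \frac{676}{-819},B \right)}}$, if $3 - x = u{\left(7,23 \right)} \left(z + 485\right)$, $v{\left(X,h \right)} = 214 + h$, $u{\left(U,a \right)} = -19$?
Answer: $\frac{7026283}{96012} \approx 73.181$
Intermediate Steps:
$B = -87$ ($B = -498 + 411 = -87$)
$z = \frac{3025}{756}$ ($z = 135 \cdot \frac{1}{140} - - \frac{82}{27} = \frac{27}{28} + \frac{82}{27} = \frac{3025}{756} \approx 4.0013$)
$x = \frac{7026283}{756}$ ($x = 3 - - 19 \left(\frac{3025}{756} + 485\right) = 3 - \left(-19\right) \frac{369685}{756} = 3 - - \frac{7024015}{756} = 3 + \frac{7024015}{756} = \frac{7026283}{756} \approx 9294.0$)
$\frac{x}{v{\left(- \frac{676}{-819},B \right)}} = \frac{7026283}{756 \left(214 - 87\right)} = \frac{7026283}{756 \cdot 127} = \frac{7026283}{756} \cdot \frac{1}{127} = \frac{7026283}{96012}$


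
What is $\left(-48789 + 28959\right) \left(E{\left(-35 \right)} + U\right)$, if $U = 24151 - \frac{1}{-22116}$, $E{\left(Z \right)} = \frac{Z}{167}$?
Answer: $- \frac{294798905087095}{615562} \approx -4.7891 \cdot 10^{8}$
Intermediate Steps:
$E{\left(Z \right)} = \frac{Z}{167}$ ($E{\left(Z \right)} = Z \frac{1}{167} = \frac{Z}{167}$)
$U = \frac{534123517}{22116}$ ($U = 24151 - - \frac{1}{22116} = 24151 + \frac{1}{22116} = \frac{534123517}{22116} \approx 24151.0$)
$\left(-48789 + 28959\right) \left(E{\left(-35 \right)} + U\right) = \left(-48789 + 28959\right) \left(\frac{1}{167} \left(-35\right) + \frac{534123517}{22116}\right) = - 19830 \left(- \frac{35}{167} + \frac{534123517}{22116}\right) = \left(-19830\right) \frac{89197853279}{3693372} = - \frac{294798905087095}{615562}$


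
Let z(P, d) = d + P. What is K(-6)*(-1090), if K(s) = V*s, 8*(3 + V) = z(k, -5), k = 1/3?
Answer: -23435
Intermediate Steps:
k = ⅓ ≈ 0.33333
z(P, d) = P + d
V = -43/12 (V = -3 + (⅓ - 5)/8 = -3 + (⅛)*(-14/3) = -3 - 7/12 = -43/12 ≈ -3.5833)
K(s) = -43*s/12
K(-6)*(-1090) = -43/12*(-6)*(-1090) = (43/2)*(-1090) = -23435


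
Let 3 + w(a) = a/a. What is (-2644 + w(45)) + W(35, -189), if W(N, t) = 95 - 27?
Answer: -2578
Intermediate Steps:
w(a) = -2 (w(a) = -3 + a/a = -3 + 1 = -2)
W(N, t) = 68
(-2644 + w(45)) + W(35, -189) = (-2644 - 2) + 68 = -2646 + 68 = -2578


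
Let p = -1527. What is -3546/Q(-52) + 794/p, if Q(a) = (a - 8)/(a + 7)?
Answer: -8123701/3054 ≈ -2660.0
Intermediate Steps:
Q(a) = (-8 + a)/(7 + a)
-3546/Q(-52) + 794/p = -3546*(7 - 52)/(-8 - 52) + 794/(-1527) = -3546/(-60/(-45)) + 794*(-1/1527) = -3546/((-1/45*(-60))) - 794/1527 = -3546/4/3 - 794/1527 = -3546*¾ - 794/1527 = -5319/2 - 794/1527 = -8123701/3054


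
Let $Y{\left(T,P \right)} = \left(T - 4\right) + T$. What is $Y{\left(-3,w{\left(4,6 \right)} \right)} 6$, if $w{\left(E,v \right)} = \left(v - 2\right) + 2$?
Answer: $-60$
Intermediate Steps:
$w{\left(E,v \right)} = v$ ($w{\left(E,v \right)} = \left(-2 + v\right) + 2 = v$)
$Y{\left(T,P \right)} = -4 + 2 T$ ($Y{\left(T,P \right)} = \left(-4 + T\right) + T = -4 + 2 T$)
$Y{\left(-3,w{\left(4,6 \right)} \right)} 6 = \left(-4 + 2 \left(-3\right)\right) 6 = \left(-4 - 6\right) 6 = \left(-10\right) 6 = -60$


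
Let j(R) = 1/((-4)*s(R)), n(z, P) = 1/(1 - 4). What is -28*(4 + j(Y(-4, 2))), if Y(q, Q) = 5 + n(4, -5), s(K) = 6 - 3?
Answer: -329/3 ≈ -109.67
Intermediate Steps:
s(K) = 3
n(z, P) = -⅓ (n(z, P) = 1/(-3) = -⅓)
Y(q, Q) = 14/3 (Y(q, Q) = 5 - ⅓ = 14/3)
j(R) = -1/12 (j(R) = 1/(-4*3) = -¼*⅓ = -1/12)
-28*(4 + j(Y(-4, 2))) = -28*(4 - 1/12) = -28*47/12 = -329/3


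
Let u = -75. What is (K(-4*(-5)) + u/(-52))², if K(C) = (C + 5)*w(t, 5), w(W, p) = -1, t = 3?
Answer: 1500625/2704 ≈ 554.96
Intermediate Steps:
K(C) = -5 - C (K(C) = (C + 5)*(-1) = (5 + C)*(-1) = -5 - C)
(K(-4*(-5)) + u/(-52))² = ((-5 - (-4)*(-5)) - 75/(-52))² = ((-5 - 1*20) - 75*(-1/52))² = ((-5 - 20) + 75/52)² = (-25 + 75/52)² = (-1225/52)² = 1500625/2704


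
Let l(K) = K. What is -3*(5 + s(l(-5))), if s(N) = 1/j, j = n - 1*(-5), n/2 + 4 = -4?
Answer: -162/11 ≈ -14.727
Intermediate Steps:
n = -16 (n = -8 + 2*(-4) = -8 - 8 = -16)
j = -11 (j = -16 - 1*(-5) = -16 + 5 = -11)
s(N) = -1/11 (s(N) = 1/(-11) = -1/11)
-3*(5 + s(l(-5))) = -3*(5 - 1/11) = -3*54/11 = -162/11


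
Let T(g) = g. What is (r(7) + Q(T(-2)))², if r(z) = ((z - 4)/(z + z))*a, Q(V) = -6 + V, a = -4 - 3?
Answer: 361/4 ≈ 90.250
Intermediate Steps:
a = -7
r(z) = -7*(-4 + z)/(2*z) (r(z) = ((z - 4)/(z + z))*(-7) = ((-4 + z)/((2*z)))*(-7) = ((-4 + z)*(1/(2*z)))*(-7) = ((-4 + z)/(2*z))*(-7) = -7*(-4 + z)/(2*z))
(r(7) + Q(T(-2)))² = ((-7/2 + 14/7) + (-6 - 2))² = ((-7/2 + 14*(⅐)) - 8)² = ((-7/2 + 2) - 8)² = (-3/2 - 8)² = (-19/2)² = 361/4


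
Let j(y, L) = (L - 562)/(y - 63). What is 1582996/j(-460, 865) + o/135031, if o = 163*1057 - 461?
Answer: -111793045629658/40914393 ≈ -2.7324e+6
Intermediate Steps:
o = 171830 (o = 172291 - 461 = 171830)
j(y, L) = (-562 + L)/(-63 + y)
1582996/j(-460, 865) + o/135031 = 1582996/(((-562 + 865)/(-63 - 460))) + 171830/135031 = 1582996/((303/(-523))) + 171830*(1/135031) = 1582996/((-1/523*303)) + 171830/135031 = 1582996/(-303/523) + 171830/135031 = 1582996*(-523/303) + 171830/135031 = -827906908/303 + 171830/135031 = -111793045629658/40914393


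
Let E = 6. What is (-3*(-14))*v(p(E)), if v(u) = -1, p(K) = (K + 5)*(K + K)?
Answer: -42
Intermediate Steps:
p(K) = 2*K*(5 + K) (p(K) = (5 + K)*(2*K) = 2*K*(5 + K))
(-3*(-14))*v(p(E)) = -3*(-14)*(-1) = 42*(-1) = -42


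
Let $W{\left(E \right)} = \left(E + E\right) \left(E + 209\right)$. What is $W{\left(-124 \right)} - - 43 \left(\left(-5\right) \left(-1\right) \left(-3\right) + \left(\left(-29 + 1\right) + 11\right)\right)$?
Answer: $-22456$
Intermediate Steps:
$W{\left(E \right)} = 2 E \left(209 + E\right)$
$W{\left(-124 \right)} - - 43 \left(\left(-5\right) \left(-1\right) \left(-3\right) + \left(\left(-29 + 1\right) + 11\right)\right) = 2 \left(-124\right) \left(209 - 124\right) - - 43 \left(\left(-5\right) \left(-1\right) \left(-3\right) + \left(\left(-29 + 1\right) + 11\right)\right) = 2 \left(-124\right) 85 - - 43 \left(5 \left(-3\right) + \left(-28 + 11\right)\right) = -21080 - - 43 \left(-15 - 17\right) = -21080 - \left(-43\right) \left(-32\right) = -21080 - 1376 = -22456$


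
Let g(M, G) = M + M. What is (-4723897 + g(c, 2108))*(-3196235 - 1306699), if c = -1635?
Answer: 21286121007978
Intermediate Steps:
g(M, G) = 2*M
(-4723897 + g(c, 2108))*(-3196235 - 1306699) = (-4723897 + 2*(-1635))*(-3196235 - 1306699) = (-4723897 - 3270)*(-4502934) = -4727167*(-4502934) = 21286121007978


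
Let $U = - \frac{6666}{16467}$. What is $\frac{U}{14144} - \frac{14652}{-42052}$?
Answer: $\frac{12925401451}{37099620064} \approx 0.3484$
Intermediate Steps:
$U = - \frac{202}{499}$ ($U = \left(-6666\right) \frac{1}{16467} = - \frac{202}{499} \approx -0.40481$)
$\frac{U}{14144} - \frac{14652}{-42052} = - \frac{202}{499 \cdot 14144} - \frac{14652}{-42052} = \left(- \frac{202}{499}\right) \frac{1}{14144} - - \frac{3663}{10513} = - \frac{101}{3528928} + \frac{3663}{10513} = \frac{12925401451}{37099620064}$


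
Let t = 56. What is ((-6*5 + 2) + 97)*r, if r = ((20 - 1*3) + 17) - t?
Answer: -1518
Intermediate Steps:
r = -22 (r = ((20 - 1*3) + 17) - 1*56 = ((20 - 3) + 17) - 56 = (17 + 17) - 56 = 34 - 56 = -22)
((-6*5 + 2) + 97)*r = ((-6*5 + 2) + 97)*(-22) = ((-30 + 2) + 97)*(-22) = (-28 + 97)*(-22) = 69*(-22) = -1518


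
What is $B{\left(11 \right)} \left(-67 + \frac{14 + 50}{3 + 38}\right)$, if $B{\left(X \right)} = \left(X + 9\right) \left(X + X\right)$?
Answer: $- \frac{1180520}{41} \approx -28793.0$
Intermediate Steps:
$B{\left(X \right)} = 2 X \left(9 + X\right)$ ($B{\left(X \right)} = \left(9 + X\right) 2 X = 2 X \left(9 + X\right)$)
$B{\left(11 \right)} \left(-67 + \frac{14 + 50}{3 + 38}\right) = 2 \cdot 11 \left(9 + 11\right) \left(-67 + \frac{14 + 50}{3 + 38}\right) = 2 \cdot 11 \cdot 20 \left(-67 + \frac{64}{41}\right) = 440 \left(-67 + 64 \cdot \frac{1}{41}\right) = 440 \left(-67 + \frac{64}{41}\right) = 440 \left(- \frac{2683}{41}\right) = - \frac{1180520}{41}$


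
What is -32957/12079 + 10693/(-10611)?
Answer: -478867474/128170269 ≈ -3.7362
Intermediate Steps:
-32957/12079 + 10693/(-10611) = -32957*1/12079 + 10693*(-1/10611) = -32957/12079 - 10693/10611 = -478867474/128170269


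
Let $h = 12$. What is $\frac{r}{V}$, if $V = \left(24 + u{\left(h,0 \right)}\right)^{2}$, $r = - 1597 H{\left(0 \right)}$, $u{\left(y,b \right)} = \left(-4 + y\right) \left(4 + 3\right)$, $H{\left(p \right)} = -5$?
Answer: $\frac{1597}{1280} \approx 1.2477$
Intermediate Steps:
$u{\left(y,b \right)} = -28 + 7 y$ ($u{\left(y,b \right)} = \left(-4 + y\right) 7 = -28 + 7 y$)
$r = 7985$ ($r = \left(-1597\right) \left(-5\right) = 7985$)
$V = 6400$ ($V = \left(24 + \left(-28 + 7 \cdot 12\right)\right)^{2} = \left(24 + \left(-28 + 84\right)\right)^{2} = \left(24 + 56\right)^{2} = 80^{2} = 6400$)
$\frac{r}{V} = \frac{7985}{6400} = 7985 \cdot \frac{1}{6400} = \frac{1597}{1280}$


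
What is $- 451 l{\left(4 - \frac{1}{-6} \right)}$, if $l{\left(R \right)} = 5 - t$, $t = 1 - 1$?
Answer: $-2255$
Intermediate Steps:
$t = 0$
$l{\left(R \right)} = 5$ ($l{\left(R \right)} = 5 - 0 = 5 + 0 = 5$)
$- 451 l{\left(4 - \frac{1}{-6} \right)} = \left(-451\right) 5 = -2255$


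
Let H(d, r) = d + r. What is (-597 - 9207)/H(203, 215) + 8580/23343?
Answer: -1976038/85591 ≈ -23.087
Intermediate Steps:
(-597 - 9207)/H(203, 215) + 8580/23343 = (-597 - 9207)/(203 + 215) + 8580/23343 = -9804/418 + 8580*(1/23343) = -9804*1/418 + 2860/7781 = -258/11 + 2860/7781 = -1976038/85591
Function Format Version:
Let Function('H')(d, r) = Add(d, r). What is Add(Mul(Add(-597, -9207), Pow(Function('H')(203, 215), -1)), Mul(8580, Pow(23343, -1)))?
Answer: Rational(-1976038, 85591) ≈ -23.087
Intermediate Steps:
Add(Mul(Add(-597, -9207), Pow(Function('H')(203, 215), -1)), Mul(8580, Pow(23343, -1))) = Add(Mul(Add(-597, -9207), Pow(Add(203, 215), -1)), Mul(8580, Pow(23343, -1))) = Add(Mul(-9804, Pow(418, -1)), Mul(8580, Rational(1, 23343))) = Add(Mul(-9804, Rational(1, 418)), Rational(2860, 7781)) = Add(Rational(-258, 11), Rational(2860, 7781)) = Rational(-1976038, 85591)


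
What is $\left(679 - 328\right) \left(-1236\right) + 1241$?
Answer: $-432595$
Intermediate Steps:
$\left(679 - 328\right) \left(-1236\right) + 1241 = 351 \left(-1236\right) + 1241 = -433836 + 1241 = -432595$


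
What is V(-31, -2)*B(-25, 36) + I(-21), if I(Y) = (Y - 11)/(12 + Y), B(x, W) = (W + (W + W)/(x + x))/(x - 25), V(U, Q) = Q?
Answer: 27776/5625 ≈ 4.9380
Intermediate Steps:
B(x, W) = (W + W/x)/(-25 + x) (B(x, W) = (W + (2*W)/((2*x)))/(-25 + x) = (W + (2*W)*(1/(2*x)))/(-25 + x) = (W + W/x)/(-25 + x))
I(Y) = (-11 + Y)/(12 + Y)
V(-31, -2)*B(-25, 36) + I(-21) = -72*(1 - 25)/((-25)*(-25 - 25)) + (-11 - 21)/(12 - 21) = -72*(-1)*(-24)/(25*(-50)) - 32/(-9) = -72*(-1)*(-1)*(-24)/(25*50) - ⅑*(-32) = -2*(-432/625) + 32/9 = 864/625 + 32/9 = 27776/5625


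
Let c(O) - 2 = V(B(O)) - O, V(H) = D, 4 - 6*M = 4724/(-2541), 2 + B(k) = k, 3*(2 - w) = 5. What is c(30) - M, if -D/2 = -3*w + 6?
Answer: -297118/7623 ≈ -38.977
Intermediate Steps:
w = ⅓ (w = 2 - ⅓*5 = 2 - 5/3 = ⅓ ≈ 0.33333)
B(k) = -2 + k
D = -10 (D = -2*(-3*⅓ + 6) = -2*(-1 + 6) = -2*5 = -10)
M = 7444/7623 (M = ⅔ - 2362/(3*(-2541)) = ⅔ - 2362*(-1)/(3*2541) = ⅔ - ⅙*(-4724/2541) = ⅔ + 2362/7623 = 7444/7623 ≈ 0.97652)
V(H) = -10
c(O) = -8 - O (c(O) = 2 + (-10 - O) = -8 - O)
c(30) - M = (-8 - 1*30) - 1*7444/7623 = (-8 - 30) - 7444/7623 = -38 - 7444/7623 = -297118/7623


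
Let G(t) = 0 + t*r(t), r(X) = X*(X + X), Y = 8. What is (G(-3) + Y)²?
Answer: 2116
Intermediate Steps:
r(X) = 2*X² (r(X) = X*(2*X) = 2*X²)
G(t) = 2*t³ (G(t) = 0 + t*(2*t²) = 0 + 2*t³ = 2*t³)
(G(-3) + Y)² = (2*(-3)³ + 8)² = (2*(-27) + 8)² = (-54 + 8)² = (-46)² = 2116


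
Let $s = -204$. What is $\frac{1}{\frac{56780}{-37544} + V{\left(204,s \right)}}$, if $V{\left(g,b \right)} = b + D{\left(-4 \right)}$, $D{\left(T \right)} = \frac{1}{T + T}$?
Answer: $- \frac{37544}{7720449} \approx -0.0048629$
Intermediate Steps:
$D{\left(T \right)} = \frac{1}{2 T}$
$V{\left(g,b \right)} = - \frac{1}{8} + b$ ($V{\left(g,b \right)} = b + \frac{1}{2 \left(-4\right)} = b + \frac{1}{2} \left(- \frac{1}{4}\right) = b - \frac{1}{8} = - \frac{1}{8} + b$)
$\frac{1}{\frac{56780}{-37544} + V{\left(204,s \right)}} = \frac{1}{\frac{56780}{-37544} - \frac{1633}{8}} = \frac{1}{56780 \left(- \frac{1}{37544}\right) - \frac{1633}{8}} = \frac{1}{- \frac{14195}{9386} - \frac{1633}{8}} = \frac{1}{- \frac{7720449}{37544}} = - \frac{37544}{7720449}$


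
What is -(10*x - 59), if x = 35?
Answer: -291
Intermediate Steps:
-(10*x - 59) = -(10*35 - 59) = -(350 - 59) = -1*291 = -291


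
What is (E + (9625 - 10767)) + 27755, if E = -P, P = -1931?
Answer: 28544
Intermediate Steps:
E = 1931 (E = -1*(-1931) = 1931)
(E + (9625 - 10767)) + 27755 = (1931 + (9625 - 10767)) + 27755 = (1931 - 1142) + 27755 = 789 + 27755 = 28544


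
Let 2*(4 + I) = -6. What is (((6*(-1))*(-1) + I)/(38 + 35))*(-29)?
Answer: 29/73 ≈ 0.39726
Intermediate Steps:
I = -7 (I = -4 + (-6)/2 = -4 + (-1*6)/2 = -4 + (½)*(-6) = -4 - 3 = -7)
(((6*(-1))*(-1) + I)/(38 + 35))*(-29) = (((6*(-1))*(-1) - 7)/(38 + 35))*(-29) = ((-6*(-1) - 7)/73)*(-29) = ((6 - 7)*(1/73))*(-29) = -1*1/73*(-29) = -1/73*(-29) = 29/73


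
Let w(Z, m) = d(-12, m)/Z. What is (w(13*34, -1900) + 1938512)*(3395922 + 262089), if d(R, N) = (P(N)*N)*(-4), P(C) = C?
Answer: 1540721867118672/221 ≈ 6.9716e+12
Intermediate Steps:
d(R, N) = -4*N**2 (d(R, N) = (N*N)*(-4) = N**2*(-4) = -4*N**2)
w(Z, m) = -4*m**2/Z (w(Z, m) = (-4*m**2)/Z = -4*m**2/Z)
(w(13*34, -1900) + 1938512)*(3395922 + 262089) = (-4*(-1900)**2/13*34 + 1938512)*(3395922 + 262089) = (-4*3610000/442 + 1938512)*3658011 = (-4*1/442*3610000 + 1938512)*3658011 = (-7220000/221 + 1938512)*3658011 = (421191152/221)*3658011 = 1540721867118672/221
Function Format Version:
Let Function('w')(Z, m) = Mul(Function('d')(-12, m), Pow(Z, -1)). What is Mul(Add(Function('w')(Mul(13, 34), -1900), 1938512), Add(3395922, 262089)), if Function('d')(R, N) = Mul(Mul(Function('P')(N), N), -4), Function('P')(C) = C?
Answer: Rational(1540721867118672, 221) ≈ 6.9716e+12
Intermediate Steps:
Function('d')(R, N) = Mul(-4, Pow(N, 2)) (Function('d')(R, N) = Mul(Mul(N, N), -4) = Mul(Pow(N, 2), -4) = Mul(-4, Pow(N, 2)))
Function('w')(Z, m) = Mul(-4, Pow(Z, -1), Pow(m, 2)) (Function('w')(Z, m) = Mul(Mul(-4, Pow(m, 2)), Pow(Z, -1)) = Mul(-4, Pow(Z, -1), Pow(m, 2)))
Mul(Add(Function('w')(Mul(13, 34), -1900), 1938512), Add(3395922, 262089)) = Mul(Add(Mul(-4, Pow(Mul(13, 34), -1), Pow(-1900, 2)), 1938512), Add(3395922, 262089)) = Mul(Add(Mul(-4, Pow(442, -1), 3610000), 1938512), 3658011) = Mul(Add(Mul(-4, Rational(1, 442), 3610000), 1938512), 3658011) = Mul(Add(Rational(-7220000, 221), 1938512), 3658011) = Mul(Rational(421191152, 221), 3658011) = Rational(1540721867118672, 221)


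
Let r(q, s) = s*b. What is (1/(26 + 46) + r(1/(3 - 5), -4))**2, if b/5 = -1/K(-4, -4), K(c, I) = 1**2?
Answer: 2076481/5184 ≈ 400.56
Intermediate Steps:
K(c, I) = 1
b = -5 (b = 5*(-1/1) = 5*(-1*1) = 5*(-1) = -5)
r(q, s) = -5*s (r(q, s) = s*(-5) = -5*s)
(1/(26 + 46) + r(1/(3 - 5), -4))**2 = (1/(26 + 46) - 5*(-4))**2 = (1/72 + 20)**2 = (1441/72)**2 = 2076481/5184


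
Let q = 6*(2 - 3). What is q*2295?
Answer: -13770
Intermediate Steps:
q = -6 (q = 6*(-1) = -6)
q*2295 = -6*2295 = -13770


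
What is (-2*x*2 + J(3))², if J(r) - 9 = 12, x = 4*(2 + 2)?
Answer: 1849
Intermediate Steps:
x = 16 (x = 4*4 = 16)
J(r) = 21 (J(r) = 9 + 12 = 21)
(-2*x*2 + J(3))² = (-2*16*2 + 21)² = (-32*2 + 21)² = (-64 + 21)² = (-43)² = 1849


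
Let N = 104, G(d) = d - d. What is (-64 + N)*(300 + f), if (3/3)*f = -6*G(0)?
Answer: 12000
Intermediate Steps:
G(d) = 0
f = 0 (f = -6*0 = 0)
(-64 + N)*(300 + f) = (-64 + 104)*(300 + 0) = 40*300 = 12000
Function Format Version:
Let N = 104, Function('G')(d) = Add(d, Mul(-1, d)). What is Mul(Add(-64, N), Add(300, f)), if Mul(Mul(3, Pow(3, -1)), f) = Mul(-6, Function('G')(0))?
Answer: 12000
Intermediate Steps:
Function('G')(d) = 0
f = 0 (f = Mul(-6, 0) = 0)
Mul(Add(-64, N), Add(300, f)) = Mul(Add(-64, 104), Add(300, 0)) = Mul(40, 300) = 12000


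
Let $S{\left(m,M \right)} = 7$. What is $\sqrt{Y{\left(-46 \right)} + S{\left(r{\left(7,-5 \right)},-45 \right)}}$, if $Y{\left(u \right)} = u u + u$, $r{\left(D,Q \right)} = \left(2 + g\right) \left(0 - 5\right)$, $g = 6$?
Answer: $\sqrt{2077} \approx 45.574$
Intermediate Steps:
$r{\left(D,Q \right)} = -40$ ($r{\left(D,Q \right)} = \left(2 + 6\right) \left(0 - 5\right) = 8 \left(-5\right) = -40$)
$Y{\left(u \right)} = u + u^{2}$ ($Y{\left(u \right)} = u^{2} + u = u + u^{2}$)
$\sqrt{Y{\left(-46 \right)} + S{\left(r{\left(7,-5 \right)},-45 \right)}} = \sqrt{- 46 \left(1 - 46\right) + 7} = \sqrt{\left(-46\right) \left(-45\right) + 7} = \sqrt{2070 + 7} = \sqrt{2077}$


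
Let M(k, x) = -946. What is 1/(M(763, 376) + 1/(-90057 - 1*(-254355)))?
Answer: -164298/155425907 ≈ -0.0010571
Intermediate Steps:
1/(M(763, 376) + 1/(-90057 - 1*(-254355))) = 1/(-946 + 1/(-90057 - 1*(-254355))) = 1/(-946 + 1/(-90057 + 254355)) = 1/(-946 + 1/164298) = 1/(-155425907/164298) = -164298/155425907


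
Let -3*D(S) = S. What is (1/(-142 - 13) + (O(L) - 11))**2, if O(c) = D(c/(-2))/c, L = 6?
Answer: 101626561/864900 ≈ 117.50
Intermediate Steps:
D(S) = -S/3
O(c) = 1/6 (O(c) = (-c/(3*(-2)))/c = (-c*(-1)/(3*2))/c = (-(-1)*c/6)/c = (c/6)/c = 1/6)
(1/(-142 - 13) + (O(L) - 11))**2 = (1/(-142 - 13) + (1/6 - 11))**2 = (1/(-155) - 65/6)**2 = (-1/155 - 65/6)**2 = (-10081/930)**2 = 101626561/864900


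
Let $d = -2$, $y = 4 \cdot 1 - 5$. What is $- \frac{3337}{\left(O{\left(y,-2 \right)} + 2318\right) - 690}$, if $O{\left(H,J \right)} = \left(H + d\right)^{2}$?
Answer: $- \frac{3337}{1637} \approx -2.0385$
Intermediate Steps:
$y = -1$ ($y = 4 - 5 = -1$)
$O{\left(H,J \right)} = \left(-2 + H\right)^{2}$ ($O{\left(H,J \right)} = \left(H - 2\right)^{2} = \left(-2 + H\right)^{2}$)
$- \frac{3337}{\left(O{\left(y,-2 \right)} + 2318\right) - 690} = - \frac{3337}{\left(\left(-2 - 1\right)^{2} + 2318\right) - 690} = - \frac{3337}{\left(\left(-3\right)^{2} + 2318\right) - 690} = - \frac{3337}{\left(9 + 2318\right) - 690} = - \frac{3337}{2327 - 690} = - \frac{3337}{1637}$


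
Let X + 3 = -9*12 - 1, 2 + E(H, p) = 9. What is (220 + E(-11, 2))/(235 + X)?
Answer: 227/123 ≈ 1.8455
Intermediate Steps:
E(H, p) = 7 (E(H, p) = -2 + 9 = 7)
X = -112 (X = -3 + (-9*12 - 1) = -3 + (-108 - 1) = -3 - 109 = -112)
(220 + E(-11, 2))/(235 + X) = (220 + 7)/(235 - 112) = 227/123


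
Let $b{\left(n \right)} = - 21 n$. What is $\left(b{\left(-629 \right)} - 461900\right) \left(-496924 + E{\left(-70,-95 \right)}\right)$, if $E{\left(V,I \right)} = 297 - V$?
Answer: $222800656887$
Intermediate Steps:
$\left(b{\left(-629 \right)} - 461900\right) \left(-496924 + E{\left(-70,-95 \right)}\right) = \left(\left(-21\right) \left(-629\right) - 461900\right) \left(-496924 + \left(297 - -70\right)\right) = \left(13209 - 461900\right) \left(-496924 + \left(297 + 70\right)\right) = - 448691 \left(-496924 + 367\right) = \left(-448691\right) \left(-496557\right) = 222800656887$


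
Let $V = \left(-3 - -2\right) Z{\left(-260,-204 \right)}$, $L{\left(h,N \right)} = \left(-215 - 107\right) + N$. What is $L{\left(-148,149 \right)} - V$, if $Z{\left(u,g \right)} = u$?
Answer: $-433$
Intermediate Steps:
$L{\left(h,N \right)} = -322 + N$
$V = 260$ ($V = \left(-3 - -2\right) \left(-260\right) = \left(-3 + 2\right) \left(-260\right) = \left(-1\right) \left(-260\right) = 260$)
$L{\left(-148,149 \right)} - V = \left(-322 + 149\right) - 260 = -173 - 260 = -433$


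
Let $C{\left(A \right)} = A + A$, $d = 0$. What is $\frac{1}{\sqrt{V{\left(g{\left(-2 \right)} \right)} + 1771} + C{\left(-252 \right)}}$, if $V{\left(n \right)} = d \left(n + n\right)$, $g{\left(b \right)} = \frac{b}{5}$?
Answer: $- \frac{72}{36035} - \frac{\sqrt{1771}}{252245} \approx -0.0021649$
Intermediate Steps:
$g{\left(b \right)} = \frac{b}{5}$ ($g{\left(b \right)} = b \frac{1}{5} = \frac{b}{5}$)
$C{\left(A \right)} = 2 A$
$V{\left(n \right)} = 0$ ($V{\left(n \right)} = 0 \left(n + n\right) = 0 \cdot 2 n = 0$)
$\frac{1}{\sqrt{V{\left(g{\left(-2 \right)} \right)} + 1771} + C{\left(-252 \right)}} = \frac{1}{\sqrt{0 + 1771} + 2 \left(-252\right)} = \frac{1}{\sqrt{1771} - 504} = \frac{1}{-504 + \sqrt{1771}}$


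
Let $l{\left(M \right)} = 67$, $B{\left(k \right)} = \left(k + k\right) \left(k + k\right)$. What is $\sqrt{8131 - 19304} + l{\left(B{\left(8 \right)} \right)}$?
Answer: $67 + i \sqrt{11173} \approx 67.0 + 105.7 i$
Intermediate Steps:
$B{\left(k \right)} = 4 k^{2}$ ($B{\left(k \right)} = 2 k 2 k = 4 k^{2}$)
$\sqrt{8131 - 19304} + l{\left(B{\left(8 \right)} \right)} = \sqrt{8131 - 19304} + 67 = \sqrt{-11173} + 67 = i \sqrt{11173} + 67 = 67 + i \sqrt{11173}$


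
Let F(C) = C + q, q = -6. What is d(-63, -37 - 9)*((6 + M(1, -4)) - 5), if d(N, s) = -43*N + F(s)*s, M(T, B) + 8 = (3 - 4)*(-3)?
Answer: -20404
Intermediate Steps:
M(T, B) = -5 (M(T, B) = -8 + (3 - 4)*(-3) = -8 - 1*(-3) = -8 + 3 = -5)
F(C) = -6 + C (F(C) = C - 6 = -6 + C)
d(N, s) = -43*N + s*(-6 + s) (d(N, s) = -43*N + (-6 + s)*s = -43*N + s*(-6 + s))
d(-63, -37 - 9)*((6 + M(1, -4)) - 5) = (-43*(-63) + (-37 - 9)*(-6 + (-37 - 9)))*((6 - 5) - 5) = (2709 - 46*(-6 - 46))*(1 - 5) = (2709 - 46*(-52))*(-4) = (2709 + 2392)*(-4) = 5101*(-4) = -20404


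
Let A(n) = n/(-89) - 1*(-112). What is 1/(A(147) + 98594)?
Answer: 89/8784687 ≈ 1.0131e-5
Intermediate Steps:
A(n) = 112 - n/89 (A(n) = n*(-1/89) + 112 = -n/89 + 112 = 112 - n/89)
1/(A(147) + 98594) = 1/((112 - 1/89*147) + 98594) = 1/((112 - 147/89) + 98594) = 1/(9821/89 + 98594) = 1/(8784687/89) = 89/8784687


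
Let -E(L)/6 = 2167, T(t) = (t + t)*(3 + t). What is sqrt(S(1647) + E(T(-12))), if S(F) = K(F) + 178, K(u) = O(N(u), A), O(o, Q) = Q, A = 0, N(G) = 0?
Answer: 2*I*sqrt(3206) ≈ 113.24*I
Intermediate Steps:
T(t) = 2*t*(3 + t) (T(t) = (2*t)*(3 + t) = 2*t*(3 + t))
E(L) = -13002 (E(L) = -6*2167 = -13002)
K(u) = 0
S(F) = 178 (S(F) = 0 + 178 = 178)
sqrt(S(1647) + E(T(-12))) = sqrt(178 - 13002) = sqrt(-12824) = 2*I*sqrt(3206)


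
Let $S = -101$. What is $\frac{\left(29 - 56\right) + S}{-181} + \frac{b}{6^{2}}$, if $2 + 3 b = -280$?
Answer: $- \frac{6203}{3258} \approx -1.9039$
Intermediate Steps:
$b = -94$ ($b = - \frac{2}{3} + \frac{1}{3} \left(-280\right) = - \frac{2}{3} - \frac{280}{3} = -94$)
$\frac{\left(29 - 56\right) + S}{-181} + \frac{b}{6^{2}} = \frac{\left(29 - 56\right) - 101}{-181} - \frac{94}{6^{2}} = \left(-27 - 101\right) \left(- \frac{1}{181}\right) - \frac{94}{36} = \left(-128\right) \left(- \frac{1}{181}\right) - \frac{47}{18} = \frac{128}{181} - \frac{47}{18} = - \frac{6203}{3258}$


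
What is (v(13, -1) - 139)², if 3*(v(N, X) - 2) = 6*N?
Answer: 12321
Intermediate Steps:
v(N, X) = 2 + 2*N (v(N, X) = 2 + (6*N)/3 = 2 + 2*N)
(v(13, -1) - 139)² = ((2 + 2*13) - 139)² = ((2 + 26) - 139)² = (28 - 139)² = (-111)² = 12321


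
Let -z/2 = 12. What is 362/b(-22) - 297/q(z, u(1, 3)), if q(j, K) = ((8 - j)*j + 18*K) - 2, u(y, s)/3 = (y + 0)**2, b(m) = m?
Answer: -126329/7876 ≈ -16.040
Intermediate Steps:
u(y, s) = 3*y**2 (u(y, s) = 3*(y + 0)**2 = 3*y**2)
z = -24 (z = -2*12 = -24)
q(j, K) = -2 + 18*K + j*(8 - j) (q(j, K) = (j*(8 - j) + 18*K) - 2 = (18*K + j*(8 - j)) - 2 = -2 + 18*K + j*(8 - j))
362/b(-22) - 297/q(z, u(1, 3)) = 362/(-22) - 297/(-2 - 1*(-24)**2 + 8*(-24) + 18*(3*1**2)) = 362*(-1/22) - 297/(-2 - 1*576 - 192 + 18*(3*1)) = -181/11 - 297/(-2 - 576 - 192 + 18*3) = -181/11 - 297/(-2 - 576 - 192 + 54) = -181/11 - 297/(-716) = -181/11 - 297*(-1/716) = -181/11 + 297/716 = -126329/7876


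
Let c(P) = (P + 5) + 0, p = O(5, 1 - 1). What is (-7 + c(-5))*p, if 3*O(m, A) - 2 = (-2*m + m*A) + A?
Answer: 56/3 ≈ 18.667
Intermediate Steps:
O(m, A) = 2/3 - 2*m/3 + A/3 + A*m/3 (O(m, A) = 2/3 + ((-2*m + m*A) + A)/3 = 2/3 + ((-2*m + A*m) + A)/3 = 2/3 + (A - 2*m + A*m)/3 = 2/3 + (-2*m/3 + A/3 + A*m/3) = 2/3 - 2*m/3 + A/3 + A*m/3)
p = -8/3 (p = 2/3 - 2/3*5 + (1 - 1)/3 + (1/3)*(1 - 1)*5 = 2/3 - 10/3 + (1/3)*0 + (1/3)*0*5 = 2/3 - 10/3 + 0 + 0 = -8/3 ≈ -2.6667)
c(P) = 5 + P (c(P) = (5 + P) + 0 = 5 + P)
(-7 + c(-5))*p = (-7 + (5 - 5))*(-8/3) = (-7 + 0)*(-8/3) = -7*(-8/3) = 56/3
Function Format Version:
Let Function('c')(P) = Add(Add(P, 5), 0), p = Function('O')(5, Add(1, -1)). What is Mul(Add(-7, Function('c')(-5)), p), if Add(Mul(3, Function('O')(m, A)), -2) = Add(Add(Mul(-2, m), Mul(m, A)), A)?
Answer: Rational(56, 3) ≈ 18.667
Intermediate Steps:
Function('O')(m, A) = Add(Rational(2, 3), Mul(Rational(-2, 3), m), Mul(Rational(1, 3), A), Mul(Rational(1, 3), A, m)) (Function('O')(m, A) = Add(Rational(2, 3), Mul(Rational(1, 3), Add(Add(Mul(-2, m), Mul(m, A)), A))) = Add(Rational(2, 3), Mul(Rational(1, 3), Add(Add(Mul(-2, m), Mul(A, m)), A))) = Add(Rational(2, 3), Mul(Rational(1, 3), Add(A, Mul(-2, m), Mul(A, m)))) = Add(Rational(2, 3), Add(Mul(Rational(-2, 3), m), Mul(Rational(1, 3), A), Mul(Rational(1, 3), A, m))) = Add(Rational(2, 3), Mul(Rational(-2, 3), m), Mul(Rational(1, 3), A), Mul(Rational(1, 3), A, m)))
p = Rational(-8, 3) (p = Add(Rational(2, 3), Mul(Rational(-2, 3), 5), Mul(Rational(1, 3), Add(1, -1)), Mul(Rational(1, 3), Add(1, -1), 5)) = Add(Rational(2, 3), Rational(-10, 3), Mul(Rational(1, 3), 0), Mul(Rational(1, 3), 0, 5)) = Add(Rational(2, 3), Rational(-10, 3), 0, 0) = Rational(-8, 3) ≈ -2.6667)
Function('c')(P) = Add(5, P) (Function('c')(P) = Add(Add(5, P), 0) = Add(5, P))
Mul(Add(-7, Function('c')(-5)), p) = Mul(Add(-7, Add(5, -5)), Rational(-8, 3)) = Mul(Add(-7, 0), Rational(-8, 3)) = Mul(-7, Rational(-8, 3)) = Rational(56, 3)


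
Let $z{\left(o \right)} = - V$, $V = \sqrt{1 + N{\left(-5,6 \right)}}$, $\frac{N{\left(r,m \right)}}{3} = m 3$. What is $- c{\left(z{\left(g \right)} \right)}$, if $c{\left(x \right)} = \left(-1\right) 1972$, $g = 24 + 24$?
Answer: $1972$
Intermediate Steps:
$N{\left(r,m \right)} = 9 m$ ($N{\left(r,m \right)} = 3 m 3 = 3 \cdot 3 m = 9 m$)
$V = \sqrt{55}$ ($V = \sqrt{1 + 9 \cdot 6} = \sqrt{1 + 54} = \sqrt{55} \approx 7.4162$)
$g = 48$
$z{\left(o \right)} = - \sqrt{55}$
$c{\left(x \right)} = -1972$
$- c{\left(z{\left(g \right)} \right)} = \left(-1\right) \left(-1972\right) = 1972$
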